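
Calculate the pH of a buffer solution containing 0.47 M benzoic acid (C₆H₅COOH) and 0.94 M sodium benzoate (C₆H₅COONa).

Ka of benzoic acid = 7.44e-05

pKa = -log(7.44e-05) = 4.13. pH = pKa + log([A⁻]/[HA]) = 4.13 + log(0.94/0.47)

pH = 4.43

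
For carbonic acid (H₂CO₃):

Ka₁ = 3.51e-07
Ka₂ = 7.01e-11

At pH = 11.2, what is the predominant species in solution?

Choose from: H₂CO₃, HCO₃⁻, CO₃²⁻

pKa₁ = 6.45, pKa₂ = 10.15. For a polyprotic acid the predominant species crosses at each pKa: below pKa_n the protonated form dominates, above it the deprotonated form does. At pH = 11.2, the predominant species is CO₃²⁻.

CO₃²⁻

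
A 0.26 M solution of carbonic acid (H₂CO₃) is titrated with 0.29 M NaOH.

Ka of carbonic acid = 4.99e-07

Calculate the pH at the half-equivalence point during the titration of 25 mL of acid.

At half-equivalence [HA] = [A⁻], so Henderson-Hasselbalch gives pH = pKa = -log(4.99e-07) = 6.30.

pH = pKa = 6.30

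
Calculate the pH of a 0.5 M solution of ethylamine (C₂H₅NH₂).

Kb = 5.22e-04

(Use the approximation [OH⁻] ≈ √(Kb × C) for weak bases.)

[OH⁻] = √(Kb × C) = √(5.22e-04 × 0.5) = 1.6155e-02. pOH = 1.79, pH = 14 - pOH

pH = 12.21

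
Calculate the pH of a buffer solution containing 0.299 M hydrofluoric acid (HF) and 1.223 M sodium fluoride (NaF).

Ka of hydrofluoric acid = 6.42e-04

pKa = -log(6.42e-04) = 3.19. pH = pKa + log([A⁻]/[HA]) = 3.19 + log(1.223/0.299)

pH = 3.80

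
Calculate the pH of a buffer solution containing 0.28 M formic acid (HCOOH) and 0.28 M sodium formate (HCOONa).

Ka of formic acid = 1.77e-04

pKa = -log(1.77e-04) = 3.75. pH = pKa + log([A⁻]/[HA]) = 3.75 + log(0.28/0.28)

pH = 3.75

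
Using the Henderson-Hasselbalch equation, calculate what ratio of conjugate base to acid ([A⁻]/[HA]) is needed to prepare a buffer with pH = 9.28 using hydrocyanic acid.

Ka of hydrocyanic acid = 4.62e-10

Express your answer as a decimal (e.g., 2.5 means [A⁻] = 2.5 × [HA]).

pKa = -log(4.62e-10) = 9.3354. pH = pKa + log([A⁻]/[HA]), so log([A⁻]/[HA]) = pH − pKa = 9.28 − 9.3354 = -0.0554. [A⁻]/[HA] = 10^(-0.0554) = 0.880

[A⁻]/[HA] = 0.880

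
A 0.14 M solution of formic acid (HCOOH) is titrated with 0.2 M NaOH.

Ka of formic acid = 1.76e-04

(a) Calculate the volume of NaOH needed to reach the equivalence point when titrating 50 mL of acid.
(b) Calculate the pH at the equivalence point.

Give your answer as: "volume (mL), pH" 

moles acid = 0.14 × 50/1000 = 0.007 mol; V_base = moles/0.2 × 1000 = 35.0 mL. At equivalence only the conjugate base is present: [A⁻] = 0.007/0.085 = 8.2353e-02 M. Kb = Kw/Ka = 5.68e-11; [OH⁻] = √(Kb × [A⁻]) = 2.1631e-06; pOH = 5.66; pH = 14 - pOH = 8.34.

V = 35.0 mL, pH = 8.34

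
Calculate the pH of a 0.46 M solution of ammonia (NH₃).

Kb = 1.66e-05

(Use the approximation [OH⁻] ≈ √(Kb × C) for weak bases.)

[OH⁻] = √(Kb × C) = √(1.66e-05 × 0.46) = 2.7633e-03. pOH = 2.56, pH = 14 - pOH

pH = 11.44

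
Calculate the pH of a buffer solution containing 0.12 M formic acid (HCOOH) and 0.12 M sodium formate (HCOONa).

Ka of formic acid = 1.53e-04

pKa = -log(1.53e-04) = 3.82. pH = pKa + log([A⁻]/[HA]) = 3.82 + log(0.12/0.12)

pH = 3.82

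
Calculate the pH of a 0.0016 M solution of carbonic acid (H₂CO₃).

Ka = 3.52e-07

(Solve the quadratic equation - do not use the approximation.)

x² + Ka×x - Ka×C = 0. Using quadratic formula: [H⁺] = 2.3556e-05

pH = 4.63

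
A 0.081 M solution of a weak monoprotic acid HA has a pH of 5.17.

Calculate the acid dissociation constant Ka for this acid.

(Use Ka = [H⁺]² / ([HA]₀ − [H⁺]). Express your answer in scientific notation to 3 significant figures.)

[H⁺] = 10^(−pH) = 10^(−5.17) = 6.761e-06 M. For HA ⇌ H⁺ + A⁻, Ka = [H⁺][A⁻]/[HA] = [H⁺]² / ([HA]₀ − [H⁺]) = (6.761e-06)² / (0.081 − 6.761e-06) = 5.64e-10.

K_a = 5.64e-10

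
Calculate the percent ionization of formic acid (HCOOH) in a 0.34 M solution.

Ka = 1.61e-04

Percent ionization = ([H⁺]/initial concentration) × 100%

Using Ka equilibrium: x² + Ka×x - Ka×C = 0. Solving: [H⁺] = 7.3186e-03. Percent = (7.3186e-03/0.34) × 100

Percent ionization = 2.15%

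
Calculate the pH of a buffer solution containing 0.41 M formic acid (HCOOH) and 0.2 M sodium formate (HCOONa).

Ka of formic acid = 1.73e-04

pKa = -log(1.73e-04) = 3.76. pH = pKa + log([A⁻]/[HA]) = 3.76 + log(0.2/0.41)

pH = 3.45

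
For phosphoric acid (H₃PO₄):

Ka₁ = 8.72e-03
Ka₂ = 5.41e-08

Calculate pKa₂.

pKa₂ = -log(Ka₂) = -log(5.41e-08) = 7.27.

pK_{a2} = 7.27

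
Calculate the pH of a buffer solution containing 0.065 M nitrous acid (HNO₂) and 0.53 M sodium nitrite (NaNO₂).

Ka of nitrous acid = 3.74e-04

pKa = -log(3.74e-04) = 3.43. pH = pKa + log([A⁻]/[HA]) = 3.43 + log(0.53/0.065)

pH = 4.34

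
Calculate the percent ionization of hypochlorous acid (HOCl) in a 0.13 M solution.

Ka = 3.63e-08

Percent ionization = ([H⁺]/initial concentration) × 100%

Using Ka equilibrium: x² + Ka×x - Ka×C = 0. Solving: [H⁺] = 6.8677e-05. Percent = (6.8677e-05/0.13) × 100

Percent ionization = 0.0528%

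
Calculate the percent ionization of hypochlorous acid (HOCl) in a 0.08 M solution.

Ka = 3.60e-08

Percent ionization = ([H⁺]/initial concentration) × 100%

Using Ka equilibrium: x² + Ka×x - Ka×C = 0. Solving: [H⁺] = 5.3648e-05. Percent = (5.3648e-05/0.08) × 100

Percent ionization = 0.0671%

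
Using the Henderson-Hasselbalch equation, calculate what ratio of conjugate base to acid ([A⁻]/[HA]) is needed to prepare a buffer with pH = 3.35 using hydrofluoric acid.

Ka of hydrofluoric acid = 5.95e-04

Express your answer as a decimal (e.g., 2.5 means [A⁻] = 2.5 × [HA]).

pKa = -log(5.95e-04) = 3.2255. pH = pKa + log([A⁻]/[HA]), so log([A⁻]/[HA]) = pH − pKa = 3.35 − 3.2255 = 0.1245. [A⁻]/[HA] = 10^(0.1245) = 1.33

[A⁻]/[HA] = 1.33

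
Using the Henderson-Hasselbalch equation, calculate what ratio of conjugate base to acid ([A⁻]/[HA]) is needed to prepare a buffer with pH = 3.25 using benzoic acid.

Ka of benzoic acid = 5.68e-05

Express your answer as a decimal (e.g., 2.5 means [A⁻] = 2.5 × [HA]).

pKa = -log(5.68e-05) = 4.2457. pH = pKa + log([A⁻]/[HA]), so log([A⁻]/[HA]) = pH − pKa = 3.25 − 4.2457 = -0.9957. [A⁻]/[HA] = 10^(-0.9957) = 0.101

[A⁻]/[HA] = 0.101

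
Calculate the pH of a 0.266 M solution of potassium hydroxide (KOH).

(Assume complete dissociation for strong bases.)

[OH⁻] = 0.266 M for strong base. pOH = -log[OH⁻] = 0.58, pH = 14 - pOH

pH = 13.42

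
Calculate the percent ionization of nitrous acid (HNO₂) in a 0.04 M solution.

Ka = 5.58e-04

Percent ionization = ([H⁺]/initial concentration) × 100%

Using Ka equilibrium: x² + Ka×x - Ka×C = 0. Solving: [H⁺] = 4.4536e-03. Percent = (4.4536e-03/0.04) × 100

Percent ionization = 11.1%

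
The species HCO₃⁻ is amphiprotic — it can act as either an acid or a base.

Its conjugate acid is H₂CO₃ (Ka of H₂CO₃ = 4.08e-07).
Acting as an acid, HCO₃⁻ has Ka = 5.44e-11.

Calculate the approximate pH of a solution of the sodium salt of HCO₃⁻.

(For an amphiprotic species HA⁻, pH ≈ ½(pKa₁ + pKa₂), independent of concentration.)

pKa₁ = -log(4.08e-07) = 6.39; pKa₂ = -log(5.44e-11) = 10.26. For an amphiprotic species, pH ≈ ½(pKa₁ + pKa₂) = ½(6.39 + 10.26) = 8.33.

pH = 8.33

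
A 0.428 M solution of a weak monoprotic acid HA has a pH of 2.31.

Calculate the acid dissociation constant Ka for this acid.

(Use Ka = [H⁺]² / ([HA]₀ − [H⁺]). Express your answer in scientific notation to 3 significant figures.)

[H⁺] = 10^(−pH) = 10^(−2.31) = 4.898e-03 M. For HA ⇌ H⁺ + A⁻, Ka = [H⁺][A⁻]/[HA] = [H⁺]² / ([HA]₀ − [H⁺]) = (4.898e-03)² / (0.428 − 4.898e-03) = 5.67e-05.

K_a = 5.67e-05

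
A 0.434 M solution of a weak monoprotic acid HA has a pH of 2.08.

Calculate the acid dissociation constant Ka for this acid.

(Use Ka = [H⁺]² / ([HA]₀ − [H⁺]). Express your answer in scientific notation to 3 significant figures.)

[H⁺] = 10^(−pH) = 10^(−2.08) = 8.318e-03 M. For HA ⇌ H⁺ + A⁻, Ka = [H⁺][A⁻]/[HA] = [H⁺]² / ([HA]₀ − [H⁺]) = (8.318e-03)² / (0.434 − 8.318e-03) = 1.63e-04.

K_a = 1.63e-04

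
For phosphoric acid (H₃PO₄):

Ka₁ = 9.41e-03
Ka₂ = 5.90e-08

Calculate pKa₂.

pKa₂ = -log(Ka₂) = -log(5.90e-08) = 7.23.

pK_{a2} = 7.23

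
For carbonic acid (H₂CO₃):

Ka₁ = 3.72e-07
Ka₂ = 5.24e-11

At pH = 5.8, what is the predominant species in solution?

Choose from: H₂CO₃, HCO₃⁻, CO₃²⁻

pKa₁ = 6.43, pKa₂ = 10.28. For a polyprotic acid the predominant species crosses at each pKa: below pKa_n the protonated form dominates, above it the deprotonated form does. At pH = 5.8, the predominant species is H₂CO₃.

H₂CO₃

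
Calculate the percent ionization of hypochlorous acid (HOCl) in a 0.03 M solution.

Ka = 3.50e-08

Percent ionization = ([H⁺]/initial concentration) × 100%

Using Ka equilibrium: x² + Ka×x - Ka×C = 0. Solving: [H⁺] = 3.2386e-05. Percent = (3.2386e-05/0.03) × 100

Percent ionization = 0.108%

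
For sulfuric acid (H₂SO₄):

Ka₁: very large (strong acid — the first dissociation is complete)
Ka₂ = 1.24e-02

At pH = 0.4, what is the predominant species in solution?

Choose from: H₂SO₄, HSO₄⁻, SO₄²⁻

The first dissociation is complete, so H₂SO₄ itself is never the predominant species in water; pKa₂ = -log(1.24e-02) = 1.91. For a polyprotic acid the predominant species crosses at each pKa: below pKa_n the protonated form dominates, above it the deprotonated form does. At pH = 0.4, the predominant species is HSO₄⁻.

HSO₄⁻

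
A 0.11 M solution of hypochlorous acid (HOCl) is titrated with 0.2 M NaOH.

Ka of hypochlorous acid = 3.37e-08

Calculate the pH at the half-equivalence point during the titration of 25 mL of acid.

At half-equivalence [HA] = [A⁻], so Henderson-Hasselbalch gives pH = pKa = -log(3.37e-08) = 7.47.

pH = pKa = 7.47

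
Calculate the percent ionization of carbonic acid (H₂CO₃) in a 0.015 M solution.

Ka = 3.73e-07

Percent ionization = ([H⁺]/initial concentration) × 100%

Using Ka equilibrium: x² + Ka×x - Ka×C = 0. Solving: [H⁺] = 7.4613e-05. Percent = (7.4613e-05/0.015) × 100

Percent ionization = 0.497%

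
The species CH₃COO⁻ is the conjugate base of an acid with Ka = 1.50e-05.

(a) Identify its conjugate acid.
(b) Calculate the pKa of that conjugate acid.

(a) The conjugate acid is formed by adding one H⁺ to CH₃COO⁻, giving CH₃COOH. (b) pKa = -log(Ka) = -log(1.50e-05) = 4.82.

Conjugate acid: CH₃COOH; pK_a = 4.82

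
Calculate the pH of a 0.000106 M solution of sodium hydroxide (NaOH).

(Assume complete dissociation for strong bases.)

[OH⁻] = 0.000106 M for strong base. pOH = -log[OH⁻] = 3.97, pH = 14 - pOH

pH = 10.03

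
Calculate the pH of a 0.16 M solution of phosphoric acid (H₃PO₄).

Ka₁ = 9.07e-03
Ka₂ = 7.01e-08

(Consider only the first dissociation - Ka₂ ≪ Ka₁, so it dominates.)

First dissociation dominates. From Ka₁ = [H⁺][HA⁻]/[H₂A], x² + Ka₁·x − Ka₁·C = 0 with C = 0.16 M and Ka₁ = 9.07e-03. Solving: [H⁺] = (−Ka₁ + √(Ka₁² + 4·Ka₁·C)) / 2 = 3.3829e-02 M. pH = -log(3.3829e-02) = 1.47.

pH = 1.47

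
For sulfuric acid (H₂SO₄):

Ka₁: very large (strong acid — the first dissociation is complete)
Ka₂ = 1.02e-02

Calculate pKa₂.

pKa₂ = -log(Ka₂) = -log(1.02e-02) = 1.99.

pK_{a2} = 1.99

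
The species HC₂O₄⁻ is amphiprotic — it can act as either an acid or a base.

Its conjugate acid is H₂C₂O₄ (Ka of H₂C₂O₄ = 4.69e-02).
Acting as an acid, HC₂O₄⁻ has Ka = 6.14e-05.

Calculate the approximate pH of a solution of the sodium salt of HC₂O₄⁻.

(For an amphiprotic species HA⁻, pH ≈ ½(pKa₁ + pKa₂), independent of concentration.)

pKa₁ = -log(4.69e-02) = 1.33; pKa₂ = -log(6.14e-05) = 4.21. For an amphiprotic species, pH ≈ ½(pKa₁ + pKa₂) = ½(1.33 + 4.21) = 2.77.

pH = 2.77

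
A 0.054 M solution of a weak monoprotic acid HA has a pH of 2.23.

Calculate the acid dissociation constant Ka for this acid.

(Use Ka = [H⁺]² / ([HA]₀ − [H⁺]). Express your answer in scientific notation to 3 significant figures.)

[H⁺] = 10^(−pH) = 10^(−2.23) = 5.888e-03 M. For HA ⇌ H⁺ + A⁻, Ka = [H⁺][A⁻]/[HA] = [H⁺]² / ([HA]₀ − [H⁺]) = (5.888e-03)² / (0.054 − 5.888e-03) = 7.21e-04.

K_a = 7.21e-04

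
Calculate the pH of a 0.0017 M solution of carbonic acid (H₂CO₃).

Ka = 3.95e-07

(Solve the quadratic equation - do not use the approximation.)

x² + Ka×x - Ka×C = 0. Using quadratic formula: [H⁺] = 2.5717e-05

pH = 4.59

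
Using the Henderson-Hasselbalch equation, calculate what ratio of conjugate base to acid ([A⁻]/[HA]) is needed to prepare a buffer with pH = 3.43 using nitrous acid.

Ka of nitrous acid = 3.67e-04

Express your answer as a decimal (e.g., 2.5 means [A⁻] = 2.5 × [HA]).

pKa = -log(3.67e-04) = 3.4353. pH = pKa + log([A⁻]/[HA]), so log([A⁻]/[HA]) = pH − pKa = 3.43 − 3.4353 = -0.0053. [A⁻]/[HA] = 10^(-0.0053) = 0.988

[A⁻]/[HA] = 0.988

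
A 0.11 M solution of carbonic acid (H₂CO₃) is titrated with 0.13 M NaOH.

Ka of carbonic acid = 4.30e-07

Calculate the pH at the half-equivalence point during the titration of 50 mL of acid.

At half-equivalence [HA] = [A⁻], so Henderson-Hasselbalch gives pH = pKa = -log(4.30e-07) = 6.37.

pH = pKa = 6.37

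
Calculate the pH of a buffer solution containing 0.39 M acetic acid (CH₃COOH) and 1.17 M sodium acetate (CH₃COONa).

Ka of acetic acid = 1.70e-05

pKa = -log(1.70e-05) = 4.77. pH = pKa + log([A⁻]/[HA]) = 4.77 + log(1.17/0.39)

pH = 5.25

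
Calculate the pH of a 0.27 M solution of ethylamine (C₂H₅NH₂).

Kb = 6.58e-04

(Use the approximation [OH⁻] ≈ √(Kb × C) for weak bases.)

[OH⁻] = √(Kb × C) = √(6.58e-04 × 0.27) = 1.3329e-02. pOH = 1.88, pH = 14 - pOH

pH = 12.12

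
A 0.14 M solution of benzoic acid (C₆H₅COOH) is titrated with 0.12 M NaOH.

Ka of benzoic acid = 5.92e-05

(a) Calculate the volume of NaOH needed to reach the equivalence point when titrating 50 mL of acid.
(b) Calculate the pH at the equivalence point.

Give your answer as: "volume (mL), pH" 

moles acid = 0.14 × 50/1000 = 0.007 mol; V_base = moles/0.12 × 1000 = 58.3 mL. At equivalence only the conjugate base is present: [A⁻] = 0.007/0.108 = 6.4615e-02 M. Kb = Kw/Ka = 1.69e-10; [OH⁻] = √(Kb × [A⁻]) = 3.3037e-06; pOH = 5.48; pH = 14 - pOH = 8.52.

V = 58.3 mL, pH = 8.52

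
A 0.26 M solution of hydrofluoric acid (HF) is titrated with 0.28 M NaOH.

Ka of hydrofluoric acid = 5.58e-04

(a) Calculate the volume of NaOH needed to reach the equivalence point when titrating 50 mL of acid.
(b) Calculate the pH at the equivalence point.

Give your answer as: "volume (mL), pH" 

moles acid = 0.26 × 50/1000 = 0.013 mol; V_base = moles/0.28 × 1000 = 46.4 mL. At equivalence only the conjugate base is present: [A⁻] = 0.013/0.096 = 1.3481e-01 M. Kb = Kw/Ka = 1.79e-11; [OH⁻] = √(Kb × [A⁻]) = 1.5544e-06; pOH = 5.81; pH = 14 - pOH = 8.19.

V = 46.4 mL, pH = 8.19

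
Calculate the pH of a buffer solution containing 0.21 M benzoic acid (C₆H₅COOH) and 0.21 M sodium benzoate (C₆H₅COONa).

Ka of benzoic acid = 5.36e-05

pKa = -log(5.36e-05) = 4.27. pH = pKa + log([A⁻]/[HA]) = 4.27 + log(0.21/0.21)

pH = 4.27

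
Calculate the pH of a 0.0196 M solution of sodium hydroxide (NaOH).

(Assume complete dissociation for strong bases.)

[OH⁻] = 0.0196 M for strong base. pOH = -log[OH⁻] = 1.71, pH = 14 - pOH

pH = 12.29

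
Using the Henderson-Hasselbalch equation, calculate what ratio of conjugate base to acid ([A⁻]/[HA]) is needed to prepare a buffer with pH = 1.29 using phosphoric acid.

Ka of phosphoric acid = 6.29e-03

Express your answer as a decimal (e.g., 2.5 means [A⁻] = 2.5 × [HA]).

pKa = -log(6.29e-03) = 2.2013. pH = pKa + log([A⁻]/[HA]), so log([A⁻]/[HA]) = pH − pKa = 1.29 − 2.2013 = -0.9113. [A⁻]/[HA] = 10^(-0.9113) = 0.123

[A⁻]/[HA] = 0.123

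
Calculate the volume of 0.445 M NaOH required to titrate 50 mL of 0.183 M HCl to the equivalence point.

At equivalence: moles acid = moles base. moles HCl = 0.183 × 50/1000 = 0.00915 mol. V_base = moles / 0.445 × 1000 = 20.6 mL.

V_{base} = 20.6 mL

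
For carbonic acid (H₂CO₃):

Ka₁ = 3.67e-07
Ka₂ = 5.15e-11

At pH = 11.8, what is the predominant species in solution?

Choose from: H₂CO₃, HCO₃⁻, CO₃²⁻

pKa₁ = 6.44, pKa₂ = 10.29. For a polyprotic acid the predominant species crosses at each pKa: below pKa_n the protonated form dominates, above it the deprotonated form does. At pH = 11.8, the predominant species is CO₃²⁻.

CO₃²⁻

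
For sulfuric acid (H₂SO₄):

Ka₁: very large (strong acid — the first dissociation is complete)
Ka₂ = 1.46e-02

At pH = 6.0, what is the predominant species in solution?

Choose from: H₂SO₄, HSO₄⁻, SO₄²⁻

The first dissociation is complete, so H₂SO₄ itself is never the predominant species in water; pKa₂ = -log(1.46e-02) = 1.84. For a polyprotic acid the predominant species crosses at each pKa: below pKa_n the protonated form dominates, above it the deprotonated form does. At pH = 6.0, the predominant species is SO₄²⁻.

SO₄²⁻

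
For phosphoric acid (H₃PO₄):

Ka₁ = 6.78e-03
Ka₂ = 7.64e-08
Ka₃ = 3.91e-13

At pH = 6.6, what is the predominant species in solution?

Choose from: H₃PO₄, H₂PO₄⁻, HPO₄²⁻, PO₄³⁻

pKa₁ = 2.17, pKa₂ = 7.12, pKa₃ = 12.41. For a polyprotic acid the predominant species crosses at each pKa: below pKa_n the protonated form dominates, above it the deprotonated form does. At pH = 6.6, the predominant species is H₂PO₄⁻.

H₂PO₄⁻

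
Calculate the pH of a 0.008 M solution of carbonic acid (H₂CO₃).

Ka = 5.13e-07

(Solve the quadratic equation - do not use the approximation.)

x² + Ka×x - Ka×C = 0. Using quadratic formula: [H⁺] = 6.3806e-05

pH = 4.20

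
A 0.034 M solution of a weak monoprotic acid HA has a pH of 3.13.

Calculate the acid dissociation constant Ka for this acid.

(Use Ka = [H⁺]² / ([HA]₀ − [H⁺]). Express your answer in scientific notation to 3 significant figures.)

[H⁺] = 10^(−pH) = 10^(−3.13) = 7.413e-04 M. For HA ⇌ H⁺ + A⁻, Ka = [H⁺][A⁻]/[HA] = [H⁺]² / ([HA]₀ − [H⁺]) = (7.413e-04)² / (0.034 − 7.413e-04) = 1.65e-05.

K_a = 1.65e-05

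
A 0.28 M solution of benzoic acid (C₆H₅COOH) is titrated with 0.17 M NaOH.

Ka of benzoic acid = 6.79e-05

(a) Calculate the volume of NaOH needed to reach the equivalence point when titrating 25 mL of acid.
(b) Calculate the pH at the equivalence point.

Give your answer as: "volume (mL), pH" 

moles acid = 0.28 × 25/1000 = 0.007 mol; V_base = moles/0.17 × 1000 = 41.2 mL. At equivalence only the conjugate base is present: [A⁻] = 0.007/0.066 = 1.0578e-01 M. Kb = Kw/Ka = 1.47e-10; [OH⁻] = √(Kb × [A⁻]) = 3.9470e-06; pOH = 5.40; pH = 14 - pOH = 8.60.

V = 41.2 mL, pH = 8.60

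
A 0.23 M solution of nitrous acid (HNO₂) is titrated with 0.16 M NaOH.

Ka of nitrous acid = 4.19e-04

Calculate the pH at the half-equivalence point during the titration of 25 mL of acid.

At half-equivalence [HA] = [A⁻], so Henderson-Hasselbalch gives pH = pKa = -log(4.19e-04) = 3.38.

pH = pKa = 3.38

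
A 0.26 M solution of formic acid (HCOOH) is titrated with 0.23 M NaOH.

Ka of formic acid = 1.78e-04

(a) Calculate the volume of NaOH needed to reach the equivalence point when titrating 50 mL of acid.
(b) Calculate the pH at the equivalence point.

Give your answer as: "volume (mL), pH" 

moles acid = 0.26 × 50/1000 = 0.013 mol; V_base = moles/0.23 × 1000 = 56.5 mL. At equivalence only the conjugate base is present: [A⁻] = 0.013/0.107 = 1.2204e-01 M. Kb = Kw/Ka = 5.62e-11; [OH⁻] = √(Kb × [A⁻]) = 2.6184e-06; pOH = 5.58; pH = 14 - pOH = 8.42.

V = 56.5 mL, pH = 8.42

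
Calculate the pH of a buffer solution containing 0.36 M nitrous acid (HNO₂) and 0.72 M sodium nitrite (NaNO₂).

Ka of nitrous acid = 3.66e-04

pKa = -log(3.66e-04) = 3.44. pH = pKa + log([A⁻]/[HA]) = 3.44 + log(0.72/0.36)

pH = 3.74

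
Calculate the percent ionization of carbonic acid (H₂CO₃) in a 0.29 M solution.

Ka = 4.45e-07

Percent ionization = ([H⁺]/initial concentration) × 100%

Using Ka equilibrium: x² + Ka×x - Ka×C = 0. Solving: [H⁺] = 3.5901e-04. Percent = (3.5901e-04/0.29) × 100

Percent ionization = 0.124%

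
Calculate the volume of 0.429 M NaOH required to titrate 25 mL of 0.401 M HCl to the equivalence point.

At equivalence: moles acid = moles base. moles HCl = 0.401 × 25/1000 = 0.01003 mol. V_base = moles / 0.429 × 1000 = 23.4 mL.

V_{base} = 23.4 mL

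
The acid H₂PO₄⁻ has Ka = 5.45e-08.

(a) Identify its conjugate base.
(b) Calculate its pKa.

(a) The conjugate base is formed by removing one H⁺ from H₂PO₄⁻, giving HPO₄²⁻. (b) pKa = -log(Ka) = -log(5.45e-08) = 7.26.

Conjugate base: HPO₄²⁻; pK_a = 7.26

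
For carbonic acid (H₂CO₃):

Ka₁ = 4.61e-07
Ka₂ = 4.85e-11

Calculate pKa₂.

pKa₂ = -log(Ka₂) = -log(4.85e-11) = 10.31.

pK_{a2} = 10.31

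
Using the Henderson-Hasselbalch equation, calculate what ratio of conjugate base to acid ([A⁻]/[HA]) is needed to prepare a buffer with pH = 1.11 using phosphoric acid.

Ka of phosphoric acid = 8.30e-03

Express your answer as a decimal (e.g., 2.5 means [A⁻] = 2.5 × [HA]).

pKa = -log(8.30e-03) = 2.0809. pH = pKa + log([A⁻]/[HA]), so log([A⁻]/[HA]) = pH − pKa = 1.11 − 2.0809 = -0.9709. [A⁻]/[HA] = 10^(-0.9709) = 0.107

[A⁻]/[HA] = 0.107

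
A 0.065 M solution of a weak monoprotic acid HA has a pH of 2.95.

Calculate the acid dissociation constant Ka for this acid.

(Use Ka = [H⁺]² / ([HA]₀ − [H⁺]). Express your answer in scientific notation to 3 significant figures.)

[H⁺] = 10^(−pH) = 10^(−2.95) = 1.122e-03 M. For HA ⇌ H⁺ + A⁻, Ka = [H⁺][A⁻]/[HA] = [H⁺]² / ([HA]₀ − [H⁺]) = (1.122e-03)² / (0.065 − 1.122e-03) = 1.97e-05.

K_a = 1.97e-05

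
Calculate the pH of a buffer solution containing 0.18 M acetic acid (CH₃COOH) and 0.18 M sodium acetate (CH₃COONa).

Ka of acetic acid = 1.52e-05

pKa = -log(1.52e-05) = 4.82. pH = pKa + log([A⁻]/[HA]) = 4.82 + log(0.18/0.18)

pH = 4.82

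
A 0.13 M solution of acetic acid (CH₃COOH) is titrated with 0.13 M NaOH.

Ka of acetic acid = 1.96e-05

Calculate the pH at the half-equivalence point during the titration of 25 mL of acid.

At half-equivalence [HA] = [A⁻], so Henderson-Hasselbalch gives pH = pKa = -log(1.96e-05) = 4.71.

pH = pKa = 4.71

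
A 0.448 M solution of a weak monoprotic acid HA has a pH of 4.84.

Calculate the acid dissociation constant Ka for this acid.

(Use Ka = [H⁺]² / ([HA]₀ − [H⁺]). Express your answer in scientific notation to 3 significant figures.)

[H⁺] = 10^(−pH) = 10^(−4.84) = 1.445e-05 M. For HA ⇌ H⁺ + A⁻, Ka = [H⁺][A⁻]/[HA] = [H⁺]² / ([HA]₀ − [H⁺]) = (1.445e-05)² / (0.448 − 1.445e-05) = 4.66e-10.

K_a = 4.66e-10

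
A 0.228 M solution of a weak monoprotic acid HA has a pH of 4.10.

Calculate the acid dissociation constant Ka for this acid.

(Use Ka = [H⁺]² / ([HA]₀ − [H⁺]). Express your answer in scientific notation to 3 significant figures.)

[H⁺] = 10^(−pH) = 10^(−4.10) = 7.943e-05 M. For HA ⇌ H⁺ + A⁻, Ka = [H⁺][A⁻]/[HA] = [H⁺]² / ([HA]₀ − [H⁺]) = (7.943e-05)² / (0.228 − 7.943e-05) = 2.77e-08.

K_a = 2.77e-08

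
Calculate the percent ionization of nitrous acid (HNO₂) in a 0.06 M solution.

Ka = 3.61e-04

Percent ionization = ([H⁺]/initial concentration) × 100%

Using Ka equilibrium: x² + Ka×x - Ka×C = 0. Solving: [H⁺] = 4.4770e-03. Percent = (4.4770e-03/0.06) × 100

Percent ionization = 7.46%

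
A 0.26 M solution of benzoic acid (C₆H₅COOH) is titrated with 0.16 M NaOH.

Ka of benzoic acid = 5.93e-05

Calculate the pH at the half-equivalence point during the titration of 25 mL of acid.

At half-equivalence [HA] = [A⁻], so Henderson-Hasselbalch gives pH = pKa = -log(5.93e-05) = 4.23.

pH = pKa = 4.23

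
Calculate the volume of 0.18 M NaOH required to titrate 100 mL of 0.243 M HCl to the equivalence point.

At equivalence: moles acid = moles base. moles HCl = 0.243 × 100/1000 = 0.0243 mol. V_base = moles / 0.18 × 1000 = 135.0 mL.

V_{base} = 135.0 mL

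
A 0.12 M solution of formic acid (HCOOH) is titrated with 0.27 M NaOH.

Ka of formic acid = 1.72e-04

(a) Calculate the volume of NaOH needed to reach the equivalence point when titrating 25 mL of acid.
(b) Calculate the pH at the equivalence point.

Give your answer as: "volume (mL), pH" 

moles acid = 0.12 × 25/1000 = 0.003 mol; V_base = moles/0.27 × 1000 = 11.1 mL. At equivalence only the conjugate base is present: [A⁻] = 0.003/0.036 = 8.3077e-02 M. Kb = Kw/Ka = 5.81e-11; [OH⁻] = √(Kb × [A⁻]) = 2.1977e-06; pOH = 5.66; pH = 14 - pOH = 8.34.

V = 11.1 mL, pH = 8.34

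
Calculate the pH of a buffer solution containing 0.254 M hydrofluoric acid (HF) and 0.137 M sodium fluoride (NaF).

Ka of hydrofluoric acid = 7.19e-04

pKa = -log(7.19e-04) = 3.14. pH = pKa + log([A⁻]/[HA]) = 3.14 + log(0.137/0.254)

pH = 2.88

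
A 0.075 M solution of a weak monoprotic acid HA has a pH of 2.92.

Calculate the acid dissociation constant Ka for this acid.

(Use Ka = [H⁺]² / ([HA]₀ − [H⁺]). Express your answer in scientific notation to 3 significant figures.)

[H⁺] = 10^(−pH) = 10^(−2.92) = 1.202e-03 M. For HA ⇌ H⁺ + A⁻, Ka = [H⁺][A⁻]/[HA] = [H⁺]² / ([HA]₀ − [H⁺]) = (1.202e-03)² / (0.075 − 1.202e-03) = 1.96e-05.

K_a = 1.96e-05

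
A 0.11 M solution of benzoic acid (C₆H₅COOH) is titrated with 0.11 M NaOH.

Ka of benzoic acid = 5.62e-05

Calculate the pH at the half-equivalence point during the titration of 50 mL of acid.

At half-equivalence [HA] = [A⁻], so Henderson-Hasselbalch gives pH = pKa = -log(5.62e-05) = 4.25.

pH = pKa = 4.25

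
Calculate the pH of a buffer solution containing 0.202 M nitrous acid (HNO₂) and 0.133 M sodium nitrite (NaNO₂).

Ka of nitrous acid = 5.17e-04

pKa = -log(5.17e-04) = 3.29. pH = pKa + log([A⁻]/[HA]) = 3.29 + log(0.133/0.202)

pH = 3.11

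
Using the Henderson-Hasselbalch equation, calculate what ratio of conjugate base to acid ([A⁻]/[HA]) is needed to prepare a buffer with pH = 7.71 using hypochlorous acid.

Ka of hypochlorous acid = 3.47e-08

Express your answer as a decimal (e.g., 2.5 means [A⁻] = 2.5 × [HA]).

pKa = -log(3.47e-08) = 7.4597. pH = pKa + log([A⁻]/[HA]), so log([A⁻]/[HA]) = pH − pKa = 7.71 − 7.4597 = 0.2503. [A⁻]/[HA] = 10^(0.2503) = 1.78

[A⁻]/[HA] = 1.78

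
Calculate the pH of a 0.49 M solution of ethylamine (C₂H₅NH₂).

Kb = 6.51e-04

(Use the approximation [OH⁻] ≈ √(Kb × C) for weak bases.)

[OH⁻] = √(Kb × C) = √(6.51e-04 × 0.49) = 1.7860e-02. pOH = 1.75, pH = 14 - pOH

pH = 12.25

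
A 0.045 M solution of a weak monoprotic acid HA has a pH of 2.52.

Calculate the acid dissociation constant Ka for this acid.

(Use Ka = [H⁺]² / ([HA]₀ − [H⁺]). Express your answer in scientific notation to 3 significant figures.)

[H⁺] = 10^(−pH) = 10^(−2.52) = 3.020e-03 M. For HA ⇌ H⁺ + A⁻, Ka = [H⁺][A⁻]/[HA] = [H⁺]² / ([HA]₀ − [H⁺]) = (3.020e-03)² / (0.045 − 3.020e-03) = 2.17e-04.

K_a = 2.17e-04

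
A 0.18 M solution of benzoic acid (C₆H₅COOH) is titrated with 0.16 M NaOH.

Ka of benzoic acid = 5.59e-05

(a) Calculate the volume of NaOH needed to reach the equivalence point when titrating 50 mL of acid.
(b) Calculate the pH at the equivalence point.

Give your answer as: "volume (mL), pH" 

moles acid = 0.18 × 50/1000 = 0.009 mol; V_base = moles/0.16 × 1000 = 56.2 mL. At equivalence only the conjugate base is present: [A⁻] = 0.009/0.106 = 8.4706e-02 M. Kb = Kw/Ka = 1.79e-10; [OH⁻] = √(Kb × [A⁻]) = 3.8927e-06; pOH = 5.41; pH = 14 - pOH = 8.59.

V = 56.2 mL, pH = 8.59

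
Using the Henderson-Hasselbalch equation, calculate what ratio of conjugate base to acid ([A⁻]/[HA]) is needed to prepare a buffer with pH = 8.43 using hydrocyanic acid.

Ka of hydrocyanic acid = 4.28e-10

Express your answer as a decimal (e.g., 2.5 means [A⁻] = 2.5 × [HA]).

pKa = -log(4.28e-10) = 9.3686. pH = pKa + log([A⁻]/[HA]), so log([A⁻]/[HA]) = pH − pKa = 8.43 − 9.3686 = -0.9386. [A⁻]/[HA] = 10^(-0.9386) = 0.115

[A⁻]/[HA] = 0.115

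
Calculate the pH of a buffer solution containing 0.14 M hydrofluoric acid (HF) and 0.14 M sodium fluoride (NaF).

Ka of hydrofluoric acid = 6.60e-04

pKa = -log(6.60e-04) = 3.18. pH = pKa + log([A⁻]/[HA]) = 3.18 + log(0.14/0.14)

pH = 3.18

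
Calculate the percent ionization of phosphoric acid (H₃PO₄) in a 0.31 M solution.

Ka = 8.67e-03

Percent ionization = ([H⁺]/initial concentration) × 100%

Using Ka equilibrium: x² + Ka×x - Ka×C = 0. Solving: [H⁺] = 4.7689e-02. Percent = (4.7689e-02/0.31) × 100

Percent ionization = 15.4%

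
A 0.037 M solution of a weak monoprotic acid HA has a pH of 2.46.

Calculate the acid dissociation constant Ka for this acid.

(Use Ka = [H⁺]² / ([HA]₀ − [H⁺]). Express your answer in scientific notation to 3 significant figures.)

[H⁺] = 10^(−pH) = 10^(−2.46) = 3.467e-03 M. For HA ⇌ H⁺ + A⁻, Ka = [H⁺][A⁻]/[HA] = [H⁺]² / ([HA]₀ − [H⁺]) = (3.467e-03)² / (0.037 − 3.467e-03) = 3.59e-04.

K_a = 3.59e-04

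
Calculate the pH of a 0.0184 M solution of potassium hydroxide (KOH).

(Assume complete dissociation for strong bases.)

[OH⁻] = 0.0184 M for strong base. pOH = -log[OH⁻] = 1.74, pH = 14 - pOH

pH = 12.26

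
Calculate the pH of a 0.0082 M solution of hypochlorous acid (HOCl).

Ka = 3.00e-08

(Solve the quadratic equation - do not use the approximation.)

x² + Ka×x - Ka×C = 0. Using quadratic formula: [H⁺] = 1.5669e-05

pH = 4.80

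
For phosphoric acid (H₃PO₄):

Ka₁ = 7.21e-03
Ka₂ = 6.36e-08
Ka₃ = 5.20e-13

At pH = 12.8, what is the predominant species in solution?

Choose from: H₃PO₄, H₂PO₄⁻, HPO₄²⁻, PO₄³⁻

pKa₁ = 2.14, pKa₂ = 7.20, pKa₃ = 12.28. For a polyprotic acid the predominant species crosses at each pKa: below pKa_n the protonated form dominates, above it the deprotonated form does. At pH = 12.8, the predominant species is PO₄³⁻.

PO₄³⁻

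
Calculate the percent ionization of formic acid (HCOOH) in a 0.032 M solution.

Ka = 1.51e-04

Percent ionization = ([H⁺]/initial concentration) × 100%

Using Ka equilibrium: x² + Ka×x - Ka×C = 0. Solving: [H⁺] = 2.1240e-03. Percent = (2.1240e-03/0.032) × 100

Percent ionization = 6.64%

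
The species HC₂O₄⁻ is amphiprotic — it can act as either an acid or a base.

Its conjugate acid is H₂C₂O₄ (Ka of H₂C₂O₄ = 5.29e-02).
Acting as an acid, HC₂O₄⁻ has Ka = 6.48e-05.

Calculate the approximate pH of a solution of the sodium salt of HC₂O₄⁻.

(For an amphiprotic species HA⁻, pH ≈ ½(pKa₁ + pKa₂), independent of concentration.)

pKa₁ = -log(5.29e-02) = 1.28; pKa₂ = -log(6.48e-05) = 4.19. For an amphiprotic species, pH ≈ ½(pKa₁ + pKa₂) = ½(1.28 + 4.19) = 2.73.

pH = 2.73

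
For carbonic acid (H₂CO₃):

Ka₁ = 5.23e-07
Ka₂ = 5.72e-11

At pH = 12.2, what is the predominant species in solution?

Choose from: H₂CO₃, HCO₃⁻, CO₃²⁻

pKa₁ = 6.28, pKa₂ = 10.24. For a polyprotic acid the predominant species crosses at each pKa: below pKa_n the protonated form dominates, above it the deprotonated form does. At pH = 12.2, the predominant species is CO₃²⁻.

CO₃²⁻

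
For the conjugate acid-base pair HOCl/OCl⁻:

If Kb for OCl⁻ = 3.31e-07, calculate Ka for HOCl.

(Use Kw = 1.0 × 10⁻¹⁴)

For a conjugate pair Ka × Kb = Kw, so Ka = Kw/Kb = 1.0 × 10⁻¹⁴ / 3.31e-07 = 3.02e-08.

K_a = 3.02e-08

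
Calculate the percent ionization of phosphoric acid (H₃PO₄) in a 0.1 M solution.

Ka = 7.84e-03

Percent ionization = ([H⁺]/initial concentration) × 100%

Using Ka equilibrium: x² + Ka×x - Ka×C = 0. Solving: [H⁺] = 2.4353e-02. Percent = (2.4353e-02/0.1) × 100

Percent ionization = 24.4%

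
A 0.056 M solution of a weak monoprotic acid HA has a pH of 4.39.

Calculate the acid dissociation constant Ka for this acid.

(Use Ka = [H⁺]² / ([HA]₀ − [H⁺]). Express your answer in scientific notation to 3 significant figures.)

[H⁺] = 10^(−pH) = 10^(−4.39) = 4.074e-05 M. For HA ⇌ H⁺ + A⁻, Ka = [H⁺][A⁻]/[HA] = [H⁺]² / ([HA]₀ − [H⁺]) = (4.074e-05)² / (0.056 − 4.074e-05) = 2.97e-08.

K_a = 2.97e-08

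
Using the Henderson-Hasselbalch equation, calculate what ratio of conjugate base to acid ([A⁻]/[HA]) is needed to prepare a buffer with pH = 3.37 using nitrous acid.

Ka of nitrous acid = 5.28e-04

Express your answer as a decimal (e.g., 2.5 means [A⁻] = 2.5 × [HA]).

pKa = -log(5.28e-04) = 3.2774. pH = pKa + log([A⁻]/[HA]), so log([A⁻]/[HA]) = pH − pKa = 3.37 − 3.2774 = 0.0926. [A⁻]/[HA] = 10^(0.0926) = 1.24

[A⁻]/[HA] = 1.24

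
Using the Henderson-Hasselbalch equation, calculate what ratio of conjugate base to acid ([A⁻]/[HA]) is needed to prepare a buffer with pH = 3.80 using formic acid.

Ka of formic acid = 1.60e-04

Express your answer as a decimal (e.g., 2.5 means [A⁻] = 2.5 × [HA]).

pKa = -log(1.60e-04) = 3.7959. pH = pKa + log([A⁻]/[HA]), so log([A⁻]/[HA]) = pH − pKa = 3.80 − 3.7959 = 0.0041. [A⁻]/[HA] = 10^(0.0041) = 1.01

[A⁻]/[HA] = 1.01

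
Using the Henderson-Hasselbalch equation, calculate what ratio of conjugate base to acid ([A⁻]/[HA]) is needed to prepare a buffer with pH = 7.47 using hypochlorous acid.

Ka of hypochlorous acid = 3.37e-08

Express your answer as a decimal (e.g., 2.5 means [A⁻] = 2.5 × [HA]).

pKa = -log(3.37e-08) = 7.4724. pH = pKa + log([A⁻]/[HA]), so log([A⁻]/[HA]) = pH − pKa = 7.47 − 7.4724 = -0.0024. [A⁻]/[HA] = 10^(-0.0024) = 0.995

[A⁻]/[HA] = 0.995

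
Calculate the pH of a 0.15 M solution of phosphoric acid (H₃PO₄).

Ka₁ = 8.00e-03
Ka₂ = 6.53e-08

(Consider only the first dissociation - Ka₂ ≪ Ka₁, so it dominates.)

First dissociation dominates. From Ka₁ = [H⁺][HA⁻]/[H₂A], x² + Ka₁·x − Ka₁·C = 0 with C = 0.15 M and Ka₁ = 8.00e-03. Solving: [H⁺] = (−Ka₁ + √(Ka₁² + 4·Ka₁·C)) / 2 = 3.0871e-02 M. pH = -log(3.0871e-02) = 1.51.

pH = 1.51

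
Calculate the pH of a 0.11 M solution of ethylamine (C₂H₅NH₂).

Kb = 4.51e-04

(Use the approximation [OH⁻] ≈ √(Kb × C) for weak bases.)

[OH⁻] = √(Kb × C) = √(4.51e-04 × 0.11) = 7.0434e-03. pOH = 2.15, pH = 14 - pOH

pH = 11.85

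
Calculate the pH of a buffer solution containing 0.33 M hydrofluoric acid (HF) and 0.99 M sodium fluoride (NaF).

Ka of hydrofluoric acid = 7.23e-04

pKa = -log(7.23e-04) = 3.14. pH = pKa + log([A⁻]/[HA]) = 3.14 + log(0.99/0.33)

pH = 3.62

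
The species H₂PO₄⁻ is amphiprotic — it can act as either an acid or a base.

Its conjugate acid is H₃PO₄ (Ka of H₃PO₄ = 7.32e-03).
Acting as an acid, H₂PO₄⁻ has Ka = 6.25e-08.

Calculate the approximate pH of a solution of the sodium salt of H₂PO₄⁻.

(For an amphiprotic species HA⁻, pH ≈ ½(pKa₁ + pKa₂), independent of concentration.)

pKa₁ = -log(7.32e-03) = 2.14; pKa₂ = -log(6.25e-08) = 7.20. For an amphiprotic species, pH ≈ ½(pKa₁ + pKa₂) = ½(2.14 + 7.20) = 4.67.

pH = 4.67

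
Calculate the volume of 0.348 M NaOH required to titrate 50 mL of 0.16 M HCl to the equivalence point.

At equivalence: moles acid = moles base. moles HCl = 0.16 × 50/1000 = 0.008 mol. V_base = moles / 0.348 × 1000 = 23.0 mL.

V_{base} = 23.0 mL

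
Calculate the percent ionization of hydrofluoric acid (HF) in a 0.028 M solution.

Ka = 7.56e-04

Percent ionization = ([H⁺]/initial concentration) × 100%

Using Ka equilibrium: x² + Ka×x - Ka×C = 0. Solving: [H⁺] = 4.2384e-03. Percent = (4.2384e-03/0.028) × 100

Percent ionization = 15.1%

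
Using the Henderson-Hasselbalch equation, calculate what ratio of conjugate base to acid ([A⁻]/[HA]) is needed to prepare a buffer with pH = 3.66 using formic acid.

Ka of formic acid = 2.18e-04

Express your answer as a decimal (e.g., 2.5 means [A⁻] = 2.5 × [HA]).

pKa = -log(2.18e-04) = 3.6615. pH = pKa + log([A⁻]/[HA]), so log([A⁻]/[HA]) = pH − pKa = 3.66 − 3.6615 = -0.0015. [A⁻]/[HA] = 10^(-0.0015) = 0.996

[A⁻]/[HA] = 0.996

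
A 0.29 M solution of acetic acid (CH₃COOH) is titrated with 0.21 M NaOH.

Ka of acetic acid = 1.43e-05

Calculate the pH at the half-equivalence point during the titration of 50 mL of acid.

At half-equivalence [HA] = [A⁻], so Henderson-Hasselbalch gives pH = pKa = -log(1.43e-05) = 4.84.

pH = pKa = 4.84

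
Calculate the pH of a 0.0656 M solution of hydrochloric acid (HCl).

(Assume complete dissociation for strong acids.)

[H⁺] = 0.0656 M for strong acid. pH = -log[H⁺] = -log(0.0656)

pH = 1.18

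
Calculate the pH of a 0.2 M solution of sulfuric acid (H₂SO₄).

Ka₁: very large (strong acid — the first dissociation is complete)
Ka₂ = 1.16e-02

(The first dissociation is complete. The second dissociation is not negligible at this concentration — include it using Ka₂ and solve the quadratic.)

First dissociation is complete: [H⁺]₀ = [HSO₄⁻]₀ = C = 0.2 M. Second dissociation HSO₄⁻ ⇌ H⁺ + SO₄²⁻: let x = [SO₄²⁻]. Ka₂ = (C + x)·x / (C − x) = 1.16e-02 → x² + (C + Ka₂)·x − Ka₂·C = 0 → x² + 0.21160·x − 2.320e-03 = 0. x = (−0.21160 + √(0.21160² + 4 × 2.320e-03)) / 2 = 1.0448e-02 M. [H⁺] = C + x = 0.2 + 1.0448e-02 = 2.1045e-01 M. pH = -log(2.1045e-01) = 0.68.

pH = 0.68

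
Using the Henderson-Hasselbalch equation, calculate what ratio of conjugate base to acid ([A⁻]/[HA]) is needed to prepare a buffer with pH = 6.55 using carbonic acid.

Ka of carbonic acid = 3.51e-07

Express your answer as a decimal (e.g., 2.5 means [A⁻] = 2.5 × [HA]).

pKa = -log(3.51e-07) = 6.4547. pH = pKa + log([A⁻]/[HA]), so log([A⁻]/[HA]) = pH − pKa = 6.55 − 6.4547 = 0.0953. [A⁻]/[HA] = 10^(0.0953) = 1.25

[A⁻]/[HA] = 1.25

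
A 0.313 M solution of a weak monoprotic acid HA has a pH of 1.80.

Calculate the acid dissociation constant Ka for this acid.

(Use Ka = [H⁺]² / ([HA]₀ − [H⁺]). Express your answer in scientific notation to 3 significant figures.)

[H⁺] = 10^(−pH) = 10^(−1.80) = 1.585e-02 M. For HA ⇌ H⁺ + A⁻, Ka = [H⁺][A⁻]/[HA] = [H⁺]² / ([HA]₀ − [H⁺]) = (1.585e-02)² / (0.313 − 1.585e-02) = 8.45e-04.

K_a = 8.45e-04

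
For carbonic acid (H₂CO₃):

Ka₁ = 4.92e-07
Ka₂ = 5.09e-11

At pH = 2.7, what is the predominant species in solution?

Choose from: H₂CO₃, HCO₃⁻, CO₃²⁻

pKa₁ = 6.31, pKa₂ = 10.29. For a polyprotic acid the predominant species crosses at each pKa: below pKa_n the protonated form dominates, above it the deprotonated form does. At pH = 2.7, the predominant species is H₂CO₃.

H₂CO₃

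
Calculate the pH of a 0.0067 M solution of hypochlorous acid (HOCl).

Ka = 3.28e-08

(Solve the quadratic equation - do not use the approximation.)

x² + Ka×x - Ka×C = 0. Using quadratic formula: [H⁺] = 1.4808e-05

pH = 4.83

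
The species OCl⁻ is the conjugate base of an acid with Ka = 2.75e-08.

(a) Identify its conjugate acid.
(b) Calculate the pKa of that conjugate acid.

(a) The conjugate acid is formed by adding one H⁺ to OCl⁻, giving HOCl. (b) pKa = -log(Ka) = -log(2.75e-08) = 7.56.

Conjugate acid: HOCl; pK_a = 7.56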